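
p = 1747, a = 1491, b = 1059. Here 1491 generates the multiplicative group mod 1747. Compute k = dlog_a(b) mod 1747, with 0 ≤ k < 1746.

1273

Baby-step giant-step with m = ceil(sqrt(1746)) = 42.
Baby table (1491^j mod 1747 for j=0..41):
  0:1  1:1491  2:897  3:972  4:989  5:131  6:1404  7:458
  8:1548  9:281  10:1438  11:489  12:600  13:136  14:124  15:1449
  16:1167  17:1732  18:346  19:521  20:1143  21:888  22:1529  23:1651
  24:118  25:1238  26:1026  27:1141  28:1400  29:1482  30:1454  31:1634
  32:976  33:1712  34:225  35:51  36:920  37:325  38:656  39:1523
  40:1440  41:1724
Giant step factor: 1491^(-42) ≡ 1720 (mod 1747).
Scan 1059·1720^i mod 1747 for i = 0, 1, …:
  i=0: 1059   i=1: 1106   i=2: 1584   i=3: 907
  i=4: 1716   i=5: 837   i=6: 112   i=7: 470
  i=8: 1286   i=9: 218     …   i=29: 642
  i=30: 136
Match at i=30, j=13: k = 30·42 + 13 = 1273.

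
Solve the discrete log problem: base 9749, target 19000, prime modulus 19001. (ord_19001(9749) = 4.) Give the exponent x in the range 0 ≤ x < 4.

2

Successive powers of 9749 modulo 19001:
  9749^0=1  9749^1=9749  9749^2=19000
So 9749^2 ≡ 19000 (mod 19001), giving x = 2.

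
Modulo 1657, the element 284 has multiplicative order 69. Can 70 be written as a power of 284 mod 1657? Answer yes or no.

70 ∈ ⟨284⟩ iff 70^69 ≡ 1 (mod 1657), since |⟨284⟩| = 69.
70^69 mod 1657 = 1.
Since 1 = 1, 70 lies in the subgroup.

yes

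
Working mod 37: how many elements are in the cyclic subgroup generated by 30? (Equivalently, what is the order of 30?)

18

The order of 30 must divide p − 1 = 36 = 2^2 · 3^2.
Divisors: 1, 2, 3, 4, 6, 9, 12, 18, 36.
Check each in increasing order: 30^1 ≡ 30;  30^2 ≡ 12;  30^3 ≡ 27;  30^4 ≡ 33;  30^6 ≡ 26;  30^9 ≡ 36;  30^12 ≡ 10;  30^18 ≡ 1.
Smallest exponent giving 1 is 18.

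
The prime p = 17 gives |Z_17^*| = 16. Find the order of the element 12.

16

The order of 12 must divide p − 1 = 16 = 2^4.
Divisors: 1, 2, 4, 8, 16.
Check each in increasing order: 12^1 ≡ 12;  12^2 ≡ 8;  12^4 ≡ 13;  12^8 ≡ 16;  12^16 ≡ 1.
Smallest exponent giving 1 is 16.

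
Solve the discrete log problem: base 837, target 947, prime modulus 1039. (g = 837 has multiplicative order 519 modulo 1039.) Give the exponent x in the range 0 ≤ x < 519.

Baby-step giant-step with m = ceil(sqrt(519)) = 23.
Baby table (837^j mod 1039 for j=0..22):
  0:1  1:837  2:283  3:1018  4:86  5:291  6:441  7:272
  8:123  9:90  10:522  11:534  12:188  13:467  14:215  15:208
  16:583  17:680  18:827  19:225  20:266  21:296  22:470
Giant step factor: 837^(-23) ≡ 566 (mod 1039).
Scan 947·566^i mod 1039 for i = 0, 1, …:
  i=0: 947   i=1: 917   i=2: 561   i=3: 631
  i=4: 769   i=5: 952   i=6: 630   i=7: 203
  i=8: 608   i=9: 219     …   i=15: 104
  i=16: 680
Match at i=16, j=17: x = 16·23 + 17 = 385.

385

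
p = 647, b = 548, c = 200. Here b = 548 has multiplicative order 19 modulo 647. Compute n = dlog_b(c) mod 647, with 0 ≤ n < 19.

12

Successive powers of 548 modulo 647:
  548^0=1  548^1=548  548^2=96  548^3=201  548^4=158  548^5=533
  548^6=287  548^7=55  548^8=378  548^9=104  548^10=56  548^11=279
  548^12=200
So 548^12 ≡ 200 (mod 647), giving n = 12.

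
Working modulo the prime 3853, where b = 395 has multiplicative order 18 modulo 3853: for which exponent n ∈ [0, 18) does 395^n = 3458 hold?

10

Successive powers of 395 modulo 3853:
  395^0=1  395^1=395  395^2=1905  395^3=1140  395^4=3352  395^5=2461
  395^6=1139  395^7=2957  395^8=556  395^9=3852  395^10=3458
So 395^10 ≡ 3458 (mod 3853), giving n = 10.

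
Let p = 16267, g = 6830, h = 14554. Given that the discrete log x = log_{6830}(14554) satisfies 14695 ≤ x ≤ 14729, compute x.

14723

Compute 6830^14695 mod 16267 = 11687, then multiply by 6830 repeatedly:
  6830^14695=11687  6830^14696=41  6830^14697=3491  6830^14698=12375  6830^14699=14185
  6830^14700=13565  6830^14701=8385  6830^14702=9710  6830^14703=15008  6830^14704=6273
  6830^14705=13579  6830^14706=6403  6830^14707=6794  6830^14708=9536  6830^14709=14079
  6830^14710=5333  6830^14711=2577  6830^14712=16  6830^14713=11678  6830^14714=3639
  6830^14715=14661  6830^14716=11245  6830^14717=6843  6830^14718=2599  6830^14719=3873
  6830^14720=2448  6830^14721=13631  6830^14722=3689  6830^14723=14554
Found 14554 at exponent 14723.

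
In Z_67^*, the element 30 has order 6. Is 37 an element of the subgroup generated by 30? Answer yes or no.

37 ∈ ⟨30⟩ iff 37^6 ≡ 1 (mod 67), since |⟨30⟩| = 6.
37^6 mod 67 = 1.
Since 1 = 1, 37 lies in the subgroup.

yes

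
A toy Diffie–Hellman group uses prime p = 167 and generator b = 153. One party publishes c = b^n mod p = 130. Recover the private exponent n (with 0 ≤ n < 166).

148

Baby-step giant-step with m = ceil(sqrt(166)) = 13.
Baby table (153^j mod 167 for j=0..12):
  0:1  1:153  2:29  3:95  4:6  5:83  6:7  7:69
  8:36  9:164  10:42  11:80  12:49
Giant step factor: 153^(-13) ≡ 102 (mod 167).
Scan 130·102^i mod 167 for i = 0, 1, …:
  i=0: 130   i=1: 67   i=2: 154   i=3: 10
  i=4: 18   i=5: 166   i=6: 65   i=7: 117
  i=8: 77   i=9: 5   i=10: 9   i=11: 83
Match at i=11, j=5: n = 11·13 + 5 = 148.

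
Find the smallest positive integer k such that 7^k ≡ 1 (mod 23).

22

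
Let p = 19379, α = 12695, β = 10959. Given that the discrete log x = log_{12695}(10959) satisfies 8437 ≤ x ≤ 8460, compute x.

8452

Compute 12695^8437 mod 19379 = 2492, then multiply by 12695 repeatedly:
  12695^8437=2492  12695^8438=9412  12695^8439=13805  12695^8440=10178  12695^8441=9917
  12695^8442=10331  12695^8443=14352  12695^8444=16661  12695^8445=8989  12695^8446=11803
  12695^8447=657  12695^8448=7645  12695^8449=3243  12695^8450=8889  12695^8451=1938
  12695^8452=10959
Found 10959 at exponent 8452.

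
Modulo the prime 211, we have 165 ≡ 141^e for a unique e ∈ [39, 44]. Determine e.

41

Compute 141^39 mod 211 = 8, then multiply by 141 repeatedly:
  141^39=8  141^40=73  141^41=165
Found 165 at exponent 41.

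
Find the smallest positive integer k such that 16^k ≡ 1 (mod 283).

The order of 16 must divide p − 1 = 282 = 2 · 3 · 47.
Divisors: 1, 2, 3, 6, 47, 94, 141, 282.
Check each in increasing order: 16^1 ≡ 16;  16^2 ≡ 256;  16^3 ≡ 134;  16^6 ≡ 127;  16^47 ≡ 1.
Smallest exponent giving 1 is 47.

47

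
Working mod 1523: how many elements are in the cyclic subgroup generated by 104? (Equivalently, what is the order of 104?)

761

The order of 104 must divide p − 1 = 1522 = 2 · 761.
Divisors: 1, 2, 761, 1522.
Check each in increasing order: 104^1 ≡ 104;  104^2 ≡ 155;  104^761 ≡ 1.
Smallest exponent giving 1 is 761.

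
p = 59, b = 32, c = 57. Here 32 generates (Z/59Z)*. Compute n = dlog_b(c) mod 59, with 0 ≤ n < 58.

Baby-step giant-step with m = ceil(sqrt(58)) = 8.
Baby table (32^j mod 59 for j=0..7):
  0:1  1:32  2:21  3:23  4:28  5:11  6:57  7:54
Giant step factor: 32^(-8) ≡ 7 (mod 59).
Scan 57·7^i mod 59 for i = 0, 1, …:
  i=0: 57
Match at i=0, j=6: n = 0·8 + 6 = 6.

6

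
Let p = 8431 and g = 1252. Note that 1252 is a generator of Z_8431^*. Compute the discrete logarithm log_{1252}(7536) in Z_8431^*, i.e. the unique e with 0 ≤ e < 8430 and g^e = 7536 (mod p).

Baby-step giant-step with m = ceil(sqrt(8430)) = 92.
Baby table (1252^j mod 8431 for j=0..91):
  0:1  1:1252  2:7769  3:5845  4:8263  5:439  6:1613  7:4467
  8:2931  9:2127  10:7239  11:8334  12:5021  13:5197  14:6343  15:7865
  16:8003  17:3728  18:5113  19:2347  20:4456  21:6021  22:978  23:1961
  24:1751  25:192  26:4316  27:7792  28:917  29:1468  30:8409  31:6180
  32:6133  33:6306  34:3696  35:7204  36:6669  37:2898  38:2966  39:3792
  40:931  41:2134  42:7572  43:3700  44:3781  45:4021  46:985  47:2294
  48:5548  49:7383  50:3140  51:2434  52:3777  53:7444  54:3633  55:4207
  56:6220  57:5627  58:5119  59:1428  60:484  61:7367  62:8401  63:4595
  64:2998  65:1701  66:5040  67:3692  68:2196  69:886  70:4811  71:3638
  72:2036  73:2910  74:1128  75:4279  76:3623  77:118  78:4409  79:6194
  80:6799  81:5469  82:1216  83:4852  84:4384  85:187  86:6487  87:2671
  88:5416  89:2308  90:6214  91:6546
Giant step factor: 1252^(-92) ≡ 8035 (mod 8431).
Scan 7536·8035^i mod 8431 for i = 0, 1, …:
  i=0: 7536   i=1: 318   i=2: 537   i=3: 6554
  i=4: 1364   i=5: 7871   i=6: 2554   i=7: 336
  i=8: 1840   i=9: 4857     …   i=60: 5477
  i=61: 6306
Match at i=61, j=33: e = 61·92 + 33 = 5645.

5645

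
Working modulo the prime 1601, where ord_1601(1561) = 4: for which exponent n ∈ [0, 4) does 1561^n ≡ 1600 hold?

2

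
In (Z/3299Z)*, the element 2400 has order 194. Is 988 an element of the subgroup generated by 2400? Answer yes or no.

988 ∈ ⟨2400⟩ iff 988^194 ≡ 1 (mod 3299), since |⟨2400⟩| = 194.
988^194 mod 3299 = 1.
Since 1 = 1, 988 lies in the subgroup.

yes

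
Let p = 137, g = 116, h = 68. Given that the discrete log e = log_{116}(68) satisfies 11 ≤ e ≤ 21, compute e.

14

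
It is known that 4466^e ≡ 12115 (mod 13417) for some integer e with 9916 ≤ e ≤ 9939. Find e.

Compute 4466^9916 mod 13417 = 1075, then multiply by 4466 repeatedly:
  4466^9916=1075  4466^9917=11081  4466^9918=5850  4466^9919=3201  4466^9920=6561
  4466^9921=12115
Found 12115 at exponent 9921.

9921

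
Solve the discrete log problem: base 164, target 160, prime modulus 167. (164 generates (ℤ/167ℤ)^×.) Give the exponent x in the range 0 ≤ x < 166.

Baby-step giant-step with m = ceil(sqrt(166)) = 13.
Baby table (164^j mod 167 for j=0..12):
  0:1  1:164  2:9  3:140  4:81  5:91  6:61  7:151
  8:48  9:23  10:98  11:40  12:47
Giant step factor: 164^(-13) ≡ 45 (mod 167).
Scan 160·45^i mod 167 for i = 0, 1, …:
  i=0: 160   i=1: 19   i=2: 20   i=3: 65
  i=4: 86   i=5: 29   i=6: 136   i=7: 108
  i=8: 17   i=9: 97   i=10: 23
Match at i=10, j=9: x = 10·13 + 9 = 139.

139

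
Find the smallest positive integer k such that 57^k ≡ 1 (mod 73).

18

The order of 57 must divide p − 1 = 72 = 2^3 · 3^2.
Divisors: 1, 2, 3, 4, 6, 8, 9, 12, 18, 24, 36, 72.
Check each in increasing order: 57^1 ≡ 57;  57^2 ≡ 37;  57^3 ≡ 65;  57^4 ≡ 55;  57^6 ≡ 64;  57^8 ≡ 32;  57^9 ≡ 72;  57^12 ≡ 8;  57^18 ≡ 1.
Smallest exponent giving 1 is 18.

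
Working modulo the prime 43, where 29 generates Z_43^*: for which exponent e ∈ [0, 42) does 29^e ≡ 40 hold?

Successive powers of 29 modulo 43:
  29^0=1  29^1=29  29^2=24  29^3=8  29^4=17  29^5=20
  29^6=21  29^7=7  29^8=31  29^9=39  29^10=13  29^11=33
  29^12=11  29^13=18  29^14=6  29^15=2  29^16=15  29^17=5
  29^18=16  29^19=34  29^20=40
So 29^20 ≡ 40 (mod 43), giving e = 20.

20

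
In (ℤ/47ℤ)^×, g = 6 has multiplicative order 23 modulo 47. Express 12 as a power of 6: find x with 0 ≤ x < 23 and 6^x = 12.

Successive powers of 6 modulo 47:
  6^0=1  6^1=6  6^2=36  6^3=28  6^4=27  6^5=21
  6^6=32  6^7=4  6^8=24  6^9=3  6^10=18  6^11=14
  6^12=37  6^13=34  6^14=16  6^15=2  6^16=12
So 6^16 ≡ 12 (mod 47), giving x = 16.

16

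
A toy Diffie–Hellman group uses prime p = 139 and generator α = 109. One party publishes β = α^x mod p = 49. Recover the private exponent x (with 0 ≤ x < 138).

Baby-step giant-step with m = ceil(sqrt(138)) = 12.
Baby table (109^j mod 139 for j=0..11):
  0:1  1:109  2:66  3:105  4:47  5:119  6:44  7:70
  8:124  9:33  10:122  11:93
Giant step factor: 109^(-12) ≡ 125 (mod 139).
Scan 49·125^i mod 139 for i = 0, 1, …:
  i=0: 49   i=1: 9   i=2: 13   i=3: 96
  i=4: 46   i=5: 51   i=6: 120   i=7: 127
  i=8: 29   i=9: 11   i=10: 124
Match at i=10, j=8: x = 10·12 + 8 = 128.

128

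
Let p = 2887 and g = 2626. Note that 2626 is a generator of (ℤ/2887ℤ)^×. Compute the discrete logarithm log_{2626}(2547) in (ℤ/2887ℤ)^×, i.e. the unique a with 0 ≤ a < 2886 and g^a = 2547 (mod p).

Baby-step giant-step with m = ceil(sqrt(2886)) = 54.
Baby table (2626^j mod 2887 for j=0..53):
  0:1  1:2626  2:1720  3:1452  4:2112  5:185  6:794  7:630
  8:129  9:975  10:2468  11:2540  12:1070  13:769  14:1381  15:434
  16:2206  17:1634  18:802  19:1429  20:2341  21:1043  22:2042  23:1133
  24:1648  25:35  26:2413  27:2460  28:1741  29:1745  30:701  31:1807
  32:1841  33:1628  34:2368  35:2657  36:2290  37:2806  38:932  39:2143
  40:755  41:2148  42:2337  43:2087  44:936  45:1099  46:1861  47:2182
  48:2124  49:2827  50:1225  51:732  52:2377  53:308
Giant step factor: 2626^(-54) ≡ 58 (mod 2887).
Scan 2547·58^i mod 2887 for i = 0, 1, …:
  i=0: 2547   i=1: 489   i=2: 2379   i=3: 2293
  i=4: 192   i=5: 2475   i=6: 2087
Match at i=6, j=43: a = 6·54 + 43 = 367.

367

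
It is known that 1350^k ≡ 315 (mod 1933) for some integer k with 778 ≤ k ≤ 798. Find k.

781

Compute 1350^778 mod 1933 = 1343, then multiply by 1350 repeatedly:
  1350^778=1343  1350^779=1829  1350^780=709  1350^781=315
Found 315 at exponent 781.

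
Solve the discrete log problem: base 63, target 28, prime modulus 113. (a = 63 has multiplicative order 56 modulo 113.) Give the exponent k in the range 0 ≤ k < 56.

Baby-step giant-step with m = ceil(sqrt(56)) = 8.
Baby table (63^j mod 113 for j=0..7):
  0:1  1:63  2:14  3:91  4:83  5:31  6:32  7:95
Giant step factor: 63^(-8) ≡ 28 (mod 113).
Scan 28·28^i mod 113 for i = 0, 1, …:
  i=0: 28   i=1: 106   i=2: 30   i=3: 49
  i=4: 16   i=5: 109   i=6: 1
Match at i=6, j=0: k = 6·8 + 0 = 48.

48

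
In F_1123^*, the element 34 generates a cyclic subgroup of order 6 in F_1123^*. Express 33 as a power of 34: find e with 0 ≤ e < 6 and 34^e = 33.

Successive powers of 34 modulo 1123:
  34^0=1  34^1=34  34^2=33
So 34^2 ≡ 33 (mod 1123), giving e = 2.

2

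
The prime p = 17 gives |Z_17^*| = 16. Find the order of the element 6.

16

The order of 6 must divide p − 1 = 16 = 2^4.
Divisors: 1, 2, 4, 8, 16.
Check each in increasing order: 6^1 ≡ 6;  6^2 ≡ 2;  6^4 ≡ 4;  6^8 ≡ 16;  6^16 ≡ 1.
Smallest exponent giving 1 is 16.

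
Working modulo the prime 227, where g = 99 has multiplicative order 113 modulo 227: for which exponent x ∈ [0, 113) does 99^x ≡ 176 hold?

53

Baby-step giant-step with m = ceil(sqrt(113)) = 11.
Baby table (99^j mod 227 for j=0..10):
  0:1  1:99  2:40  3:101  4:11  5:181  6:213  7:203
  8:121  9:175  10:73
Giant step factor: 99^(-11) ≡ 92 (mod 227).
Scan 176·92^i mod 227 for i = 0, 1, …:
  i=0: 176   i=1: 75   i=2: 90   i=3: 108
  i=4: 175
Match at i=4, j=9: x = 4·11 + 9 = 53.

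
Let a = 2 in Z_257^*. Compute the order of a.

16

The order of 2 must divide p − 1 = 256 = 2^8.
Divisors: 1, 2, 4, 8, 16, 32, 64, 128, 256.
Check each in increasing order: 2^1 ≡ 2;  2^2 ≡ 4;  2^4 ≡ 16;  2^8 ≡ 256;  2^16 ≡ 1.
Smallest exponent giving 1 is 16.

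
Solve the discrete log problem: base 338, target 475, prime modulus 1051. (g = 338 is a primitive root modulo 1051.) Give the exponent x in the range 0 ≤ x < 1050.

347

Baby-step giant-step with m = ceil(sqrt(1050)) = 33.
Baby table (338^j mod 1051 for j=0..32):
  0:1  1:338  2:736  3:732  4:431  5:640  6:865  7:192
  8:785  9:478  10:761  11:774  12:964  13:22  14:79  15:427
  16:339  17:23  18:417  19:112  20:20  21:454  22:6  23:977
  24:212  25:188  26:484  27:687  28:986  29:101  30:506  31:766
  32:362
Giant step factor: 338^(-33) ≡ 547 (mod 1051).
Scan 475·547^i mod 1051 for i = 0, 1, …:
  i=0: 475   i=1: 228   i=2: 698   i=3: 293
  i=4: 519   i=5: 123   i=6: 17   i=7: 891
  i=8: 764   i=9: 661   i=10: 23
Match at i=10, j=17: x = 10·33 + 17 = 347.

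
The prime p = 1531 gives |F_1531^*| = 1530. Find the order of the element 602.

The order of 602 must divide p − 1 = 1530 = 2 · 3^2 · 5 · 17.
Divisors: 1, 2, 3, 5, 6, 9, 10, 15, 17, 18, 30, 34, 45, 51, 85, 90, 102, 153, 170, 255, 306, 510, 765, 1530.
Check each in increasing order: 602^1 ≡ 602;  602^2 ≡ 1088;  602^3 ≡ 1239;  602^5 ≡ 752;  602^6 ≡ 1059;  602^9 ≡ 34;  602^10 ≡ 565;  602^15 ≡ 793;  602^17 ≡ 831;  602^18 ≡ 1156;  602^30 ≡ 1139;  602^34 ≡ 80;  602^45 ≡ 1468;  602^51 ≡ 647;  602^85 ≡ 1237;  602^90 ≡ 907;  602^102 ≡ 646;  602^153 ≡ 1530;  602^170 ≡ 700;  602^255 ≡ 885;  602^306 ≡ 1.
Smallest exponent giving 1 is 306.

306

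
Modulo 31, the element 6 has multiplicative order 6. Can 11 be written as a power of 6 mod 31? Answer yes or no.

no

⟨6⟩ has order 6; its elements mod 31 are {1, 5, 6, 25, 26, 30}.
11 is not in this set.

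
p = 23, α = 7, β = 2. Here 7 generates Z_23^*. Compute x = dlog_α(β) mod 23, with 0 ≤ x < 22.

Successive powers of 7 modulo 23:
  7^0=1  7^1=7  7^2=3  7^3=21  7^4=9  7^5=17
  7^6=4  7^7=5  7^8=12  7^9=15  7^10=13  7^11=22
  7^12=16  7^13=20  7^14=2
So 7^14 ≡ 2 (mod 23), giving x = 14.

14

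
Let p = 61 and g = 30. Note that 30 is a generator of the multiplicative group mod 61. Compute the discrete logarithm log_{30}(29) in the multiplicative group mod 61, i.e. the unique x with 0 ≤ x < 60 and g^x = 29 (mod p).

55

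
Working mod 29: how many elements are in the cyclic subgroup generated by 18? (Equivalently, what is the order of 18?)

28

The order of 18 must divide p − 1 = 28 = 2^2 · 7.
Divisors: 1, 2, 4, 7, 14, 28.
Check each in increasing order: 18^1 ≡ 18;  18^2 ≡ 5;  18^4 ≡ 25;  18^7 ≡ 17;  18^14 ≡ 28;  18^28 ≡ 1.
Smallest exponent giving 1 is 28.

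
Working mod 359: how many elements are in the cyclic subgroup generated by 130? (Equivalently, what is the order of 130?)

The order of 130 must divide p − 1 = 358 = 2 · 179.
Divisors: 1, 2, 179, 358.
Check each in increasing order: 130^1 ≡ 130;  130^2 ≡ 27;  130^179 ≡ 358;  130^358 ≡ 1.
Smallest exponent giving 1 is 358.

358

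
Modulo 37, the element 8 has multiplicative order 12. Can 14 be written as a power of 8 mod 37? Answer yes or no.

yes

⟨8⟩ has order 12; its elements mod 37 are {1, 6, 8, 10, 11, 14, 23, 26, 27, 29, 31, 36}.
14 is in this set.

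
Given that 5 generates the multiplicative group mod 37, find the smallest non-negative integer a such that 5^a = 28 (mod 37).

14

Successive powers of 5 modulo 37:
  5^0=1  5^1=5  5^2=25  5^3=14  5^4=33  5^5=17
  5^6=11  5^7=18  5^8=16  5^9=6  5^10=30  5^11=2
  5^12=10  5^13=13  5^14=28
So 5^14 ≡ 28 (mod 37), giving a = 14.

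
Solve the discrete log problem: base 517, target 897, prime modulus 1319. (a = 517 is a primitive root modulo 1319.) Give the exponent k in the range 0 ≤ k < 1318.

734

Baby-step giant-step with m = ceil(sqrt(1318)) = 37.
Baby table (517^j mod 1319 for j=0..36):
  0:1  1:517  2:851  3:740  4:70  5:577  6:215  7:359
  8:943  9:820  10:541  11:69  12:60  13:683  14:938  15:873
  16:243  17:326  18:1029  19:436  20:1182  21:397  22:804  23:183
  24:962  25:91  26:882  27:939  28:71  29:1094  30:1066  31:1099
  32:1013  33:78  34:756  35:428  36:1003
Giant step factor: 517^(-37) ≡ 638 (mod 1319).
Scan 897·638^i mod 1319 for i = 0, 1, …:
  i=0: 897   i=1: 1159   i=2: 802   i=3: 1223
  i=4: 745   i=5: 470   i=6: 447   i=7: 282
  i=8: 532   i=9: 433     …   i=18: 409
  i=19: 1099
Match at i=19, j=31: k = 19·37 + 31 = 734.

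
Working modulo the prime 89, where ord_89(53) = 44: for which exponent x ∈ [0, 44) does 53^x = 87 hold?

38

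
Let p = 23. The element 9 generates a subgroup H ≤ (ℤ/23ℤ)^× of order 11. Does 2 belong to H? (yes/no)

⟨9⟩ has order 11; its elements mod 23 are {1, 2, 3, 4, 6, 8, 9, 12, 13, 16, 18}.
2 is in this set.

yes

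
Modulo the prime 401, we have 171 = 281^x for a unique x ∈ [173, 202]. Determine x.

195

Compute 281^173 mod 401 = 349, then multiply by 281 repeatedly:
  281^173=349  281^174=225  281^175=268  281^176=321  281^177=377
  281^178=73  281^179=62  281^180=179  281^181=174  281^182=373
  281^183=152  281^184=206  281^185=142  281^186=203  281^187=101
  281^188=311  281^189=374  281^190=32  281^191=170  281^192=51
  281^193=296  281^194=169  281^195=171
Found 171 at exponent 195.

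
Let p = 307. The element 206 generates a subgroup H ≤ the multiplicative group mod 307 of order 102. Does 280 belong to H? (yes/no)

280 ∈ ⟨206⟩ iff 280^102 ≡ 1 (mod 307), since |⟨206⟩| = 102.
280^102 mod 307 = 1.
Since 1 = 1, 280 lies in the subgroup.

yes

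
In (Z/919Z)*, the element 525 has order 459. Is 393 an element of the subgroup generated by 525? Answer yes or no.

393 ∈ ⟨525⟩ iff 393^459 ≡ 1 (mod 919), since |⟨525⟩| = 459.
393^459 mod 919 = 918.
Since 918 ≠ 1, 393 does not lie in the subgroup.

no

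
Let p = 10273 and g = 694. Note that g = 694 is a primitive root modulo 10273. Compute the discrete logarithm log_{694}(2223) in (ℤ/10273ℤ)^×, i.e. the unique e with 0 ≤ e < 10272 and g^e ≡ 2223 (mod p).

10039

Baby-step giant-step with m = ceil(sqrt(10272)) = 102.
Baby table (694^j mod 10273 for j=0..101):
  0:1  1:694  2:9078  3:2783  4:78  5:2767  6:9520  7:1341
  8:6084  9:93  10:2904  11:1868  12:1994  13:7254  14:506  15:1882
  16:1437  17:797  18:8649  19:2974  20:9356  21:528  22:6877  23:5966
  24:385  25:92  26:2210  27:3063  28:9484  29:7176  30:8012  31:2635
  32:96  33:4986  34:8556  35:70  36:7488  37:8807  38:9896  39:5460
  40:8776  41:8928  42:1413  43:4687  44:6510  45:8093  46:7484  47:6031
  48:4403  49:4601  50:8464  51:8133  52:4425  53:9596  54:2720  55:7721
  56:6141  57:8832  58:6700  59:6404  60:6440  61:605  62:8950  63:6408
  64:9216  65:6098  66:9809  67:6720  68:10011  69:3086  70:4900  71:237
  72:110  73:4429  74:2099  75:8213  76:8580  77:6453  78:9627  79:3688
  80:1495  81:10230  82:977  83:20  84:3607  85:6919  86:4295  87:1560
  88:3975  89:5486  90:6274  91:8677  92:1860  93:6715  94:6541  95:9061
  96:1258  97:10120  98:6821  99:8194  100:5667  101:8612
Giant step factor: 694^(-102) ≡ 5365 (mod 10273).
Scan 2223·5365^i mod 10273 for i = 0, 1, …:
  i=0: 2223   i=1: 9715   i=2: 6046   i=3: 4929
  i=4: 1383   i=5: 2689   i=6: 3193   i=7: 5354
  i=8: 902   i=9: 647     …   i=97: 4359
  i=98: 4687
Match at i=98, j=43: e = 98·102 + 43 = 10039.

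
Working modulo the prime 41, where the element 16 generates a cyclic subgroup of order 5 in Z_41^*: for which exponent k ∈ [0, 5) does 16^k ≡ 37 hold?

3

Successive powers of 16 modulo 41:
  16^0=1  16^1=16  16^2=10  16^3=37
So 16^3 ≡ 37 (mod 41), giving k = 3.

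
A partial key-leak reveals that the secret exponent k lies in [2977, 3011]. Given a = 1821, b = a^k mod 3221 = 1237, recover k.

2980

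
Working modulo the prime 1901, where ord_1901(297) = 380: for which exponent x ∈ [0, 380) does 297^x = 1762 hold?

211

Baby-step giant-step with m = ceil(sqrt(380)) = 20.
Baby table (297^j mod 1901 for j=0..19):
  0:1  1:297  2:763  3:392  4:463  5:639  6:1584  7:901
  8:1457  9:1202  10:1507  11:844  12:1637  13:1434  14:74  15:1067
  16:1333  17:493  18:44  19:1662
Giant step factor: 297^(-20) ≡ 1233 (mod 1901).
Scan 1762·1233^i mod 1901 for i = 0, 1, …:
  i=0: 1762   i=1: 1604   i=2: 692   i=3: 1588
  i=4: 1875   i=5: 259   i=6: 1880   i=7: 721
  i=8: 1226   i=9: 363   i=10: 844
Match at i=10, j=11: x = 10·20 + 11 = 211.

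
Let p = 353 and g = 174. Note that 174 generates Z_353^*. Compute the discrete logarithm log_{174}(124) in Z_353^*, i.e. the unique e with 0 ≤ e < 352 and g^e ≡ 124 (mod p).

293

Baby-step giant-step with m = ceil(sqrt(352)) = 19.
Baby table (174^j mod 353 for j=0..18):
  0:1  1:174  2:271  3:205  4:17  5:134  6:18  7:308
  8:289  9:160  10:306  11:294  12:324  13:249  14:260  15:56
  16:213  17:350  18:184
Giant step factor: 174^(-19) ≡ 320 (mod 353).
Scan 124·320^i mod 353 for i = 0, 1, …:
  i=0: 124   i=1: 144   i=2: 190   i=3: 84
  i=4: 52   i=5: 49   i=6: 148   i=7: 58
  i=8: 204   i=9: 328     …   i=14: 141
  i=15: 289
Match at i=15, j=8: e = 15·19 + 8 = 293.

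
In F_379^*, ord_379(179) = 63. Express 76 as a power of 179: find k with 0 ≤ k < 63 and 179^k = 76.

6

Successive powers of 179 modulo 379:
  179^0=1  179^1=179  179^2=205  179^3=311  179^4=335  179^5=83
  179^6=76
So 179^6 ≡ 76 (mod 379), giving k = 6.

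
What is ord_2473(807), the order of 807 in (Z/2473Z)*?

412

The order of 807 must divide p − 1 = 2472 = 2^3 · 3 · 103.
Divisors: 1, 2, 3, 4, 6, 8, 12, 24, 103, 206, 309, 412, 618, 824, 1236, 2472.
Check each in increasing order: 807^1 ≡ 807;  807^2 ≡ 850;  807^3 ≡ 929;  807^4 ≡ 384;  807^6 ≡ 2437;  807^8 ≡ 1549;  807^12 ≡ 1296;  807^24 ≡ 449;  807^103 ≡ 567;  807^206 ≡ 2472;  807^309 ≡ 1906;  807^412 ≡ 1.
Smallest exponent giving 1 is 412.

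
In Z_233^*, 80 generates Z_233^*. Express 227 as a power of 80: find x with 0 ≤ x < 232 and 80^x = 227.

Successive powers of 80 modulo 233:
  80^0=1  80^1=80  80^2=109  80^3=99  80^4=231  80^5=73
  80^6=15  80^7=35  80^8=4  80^9=87  80^10=203  80^11=163
  80^12=225  80^13=59  80^14=60  80^15=140  80^16=16  80^17=115
  80^18=113  80^19=186  80^20=201  80^21=3  80^22=7  80^23=94
  80^24=64  80^25=227
So 80^25 ≡ 227 (mod 233), giving x = 25.

25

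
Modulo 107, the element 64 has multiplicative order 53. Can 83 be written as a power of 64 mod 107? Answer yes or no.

83 ∈ ⟨64⟩ iff 83^53 ≡ 1 (mod 107), since |⟨64⟩| = 53.
83^53 mod 107 = 1.
Since 1 = 1, 83 lies in the subgroup.

yes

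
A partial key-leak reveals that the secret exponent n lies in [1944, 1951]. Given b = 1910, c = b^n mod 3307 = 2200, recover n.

Compute 1910^1944 mod 3307 = 1862, then multiply by 1910 repeatedly:
  1910^1944=1862  1910^1945=1395  1910^1946=2315  1910^1947=191  1910^1948=1040
  1910^1949=2200
Found 2200 at exponent 1949.

1949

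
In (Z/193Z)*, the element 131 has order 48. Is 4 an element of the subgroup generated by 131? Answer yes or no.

yes

4 ∈ ⟨131⟩ iff 4^48 ≡ 1 (mod 193), since |⟨131⟩| = 48.
4^48 mod 193 = 1.
Since 1 = 1, 4 lies in the subgroup.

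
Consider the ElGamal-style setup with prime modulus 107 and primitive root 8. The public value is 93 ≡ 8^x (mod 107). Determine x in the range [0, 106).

103

Baby-step giant-step with m = ceil(sqrt(106)) = 11.
Baby table (8^j mod 107 for j=0..10):
  0:1  1:8  2:64  3:84  4:30  5:26  6:101  7:59
  8:44  9:31  10:34
Giant step factor: 8^(-11) ≡ 24 (mod 107).
Scan 93·24^i mod 107 for i = 0, 1, …:
  i=0: 93   i=1: 92   i=2: 68   i=3: 27
  i=4: 6   i=5: 37   i=6: 32   i=7: 19
  i=8: 28   i=9: 30
Match at i=9, j=4: x = 9·11 + 4 = 103.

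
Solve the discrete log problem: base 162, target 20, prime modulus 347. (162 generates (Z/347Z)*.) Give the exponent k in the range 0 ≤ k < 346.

55

Baby-step giant-step with m = ceil(sqrt(346)) = 19.
Baby table (162^j mod 347 for j=0..18):
  0:1  1:162  2:219  3:84  4:75  5:5  6:116  7:54
  8:73  9:28  10:25  11:233  12:270  13:18  14:140  15:125
  16:124  17:309  18:90
Giant step factor: 162^(-19) ≡ 58 (mod 347).
Scan 20·58^i mod 347 for i = 0, 1, …:
  i=0: 20   i=1: 119   i=2: 309
Match at i=2, j=17: k = 2·19 + 17 = 55.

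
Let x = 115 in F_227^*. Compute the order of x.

226

The order of 115 must divide p − 1 = 226 = 2 · 113.
Divisors: 1, 2, 113, 226.
Check each in increasing order: 115^1 ≡ 115;  115^2 ≡ 59;  115^113 ≡ 226;  115^226 ≡ 1.
Smallest exponent giving 1 is 226.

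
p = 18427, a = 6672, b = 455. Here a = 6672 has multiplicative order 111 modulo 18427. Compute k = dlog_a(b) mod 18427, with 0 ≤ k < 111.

51

Baby-step giant-step with m = ceil(sqrt(111)) = 11.
Baby table (6672^j mod 18427 for j=0..10):
  0:1  1:6672  2:14379  3:5726  4:4701  5:2318  6:5443  7:14506
  8:5428  9:6561  10:10867
Giant step factor: 6672^(-11) ≡ 16860 (mod 18427).
Scan 455·16860^i mod 18427 for i = 0, 1, …:
  i=0: 455   i=1: 5668   i=2: 58   i=3: 1249
  i=4: 14506
Match at i=4, j=7: k = 4·11 + 7 = 51.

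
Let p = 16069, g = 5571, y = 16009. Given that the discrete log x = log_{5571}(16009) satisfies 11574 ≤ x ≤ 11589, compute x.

Compute 5571^11574 mod 16069 = 16032, then multiply by 5571 repeatedly:
  5571^11574=16032  5571^11575=2770  5571^11576=5430  5571^11577=8672  5571^11578=8298
  5571^11579=13714  5571^11580=8668  5571^11581=2083  5571^11582=2575  5571^11583=11777
  5571^11584=16009
Found 16009 at exponent 11584.

11584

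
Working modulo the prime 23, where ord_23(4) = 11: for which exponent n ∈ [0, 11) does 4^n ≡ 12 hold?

5

Successive powers of 4 modulo 23:
  4^0=1  4^1=4  4^2=16  4^3=18  4^4=3  4^5=12
So 4^5 ≡ 12 (mod 23), giving n = 5.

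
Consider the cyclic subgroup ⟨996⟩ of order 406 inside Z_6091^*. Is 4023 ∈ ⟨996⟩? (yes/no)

4023 ∈ ⟨996⟩ iff 4023^406 ≡ 1 (mod 6091), since |⟨996⟩| = 406.
4023^406 mod 6091 = 1404.
Since 1404 ≠ 1, 4023 does not lie in the subgroup.

no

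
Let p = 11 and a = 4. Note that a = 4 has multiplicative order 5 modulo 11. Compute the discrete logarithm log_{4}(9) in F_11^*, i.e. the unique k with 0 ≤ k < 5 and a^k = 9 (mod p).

Successive powers of 4 modulo 11:
  4^0=1  4^1=4  4^2=5  4^3=9
So 4^3 ≡ 9 (mod 11), giving k = 3.

3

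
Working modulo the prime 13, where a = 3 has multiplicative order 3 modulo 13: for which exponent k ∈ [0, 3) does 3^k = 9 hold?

2

Successive powers of 3 modulo 13:
  3^0=1  3^1=3  3^2=9
So 3^2 ≡ 9 (mod 13), giving k = 2.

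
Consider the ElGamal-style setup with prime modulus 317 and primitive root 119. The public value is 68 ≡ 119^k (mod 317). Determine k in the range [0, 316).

17

Baby-step giant-step with m = ceil(sqrt(316)) = 18.
Baby table (119^j mod 317 for j=0..17):
  0:1  1:119  2:213  3:304  4:38  5:84  6:169  7:140
  8:176  9:22  10:82  11:248  12:31  13:202  14:263  15:231
  16:227  17:68
Giant step factor: 119^(-18) ≡ 112 (mod 317).
Scan 68·112^i mod 317 for i = 0, 1, …:
  i=0: 68
Match at i=0, j=17: k = 0·18 + 17 = 17.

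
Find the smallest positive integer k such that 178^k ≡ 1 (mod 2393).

1196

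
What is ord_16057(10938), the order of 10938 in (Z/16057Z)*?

The order of 10938 must divide p − 1 = 16056 = 2^3 · 3^2 · 223.
Divisors: 1, 2, 3, 4, 6, 8, 9, 12, 18, 24, 36, 72, 223, 446, 669, 892, 1338, 1784, 2007, 2676, 4014, 5352, 8028, 16056.
Check each in increasing order: 10938^1 ≡ 10938;  10938^2 ≡ 15194;  10938^3 ≡ 2022;  10938^4 ≡ 6147;  10938^6 ≡ 10006;  10938^8 ≡ 3488;  10938^9 ≡ 312;  10938^12 ≡ 4641;  10938^18 ≡ 1002;  10938^24 ≡ 6444;  10938^36 ≡ 8470;  10938^72 ≡ 14281;  10938^223 ≡ 7172;  10938^446 ≡ 7013;  10938^669 ≡ 6712;  10938^892 ≡ 15635;  10938^1338 ≡ 11059;  10938^1784 ≡ 1457;  10938^2007 ≡ 12554;  10938^2676 ≡ 11369;  10938^4014 ≡ 3461;  10938^5352 ≡ 11368;  10938^8028 ≡ 16056;  10938^16056 ≡ 1.
Smallest exponent giving 1 is 16056.

16056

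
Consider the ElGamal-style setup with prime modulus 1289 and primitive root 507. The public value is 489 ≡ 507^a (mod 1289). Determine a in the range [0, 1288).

696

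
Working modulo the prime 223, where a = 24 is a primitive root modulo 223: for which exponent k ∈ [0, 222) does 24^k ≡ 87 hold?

189

Baby-step giant-step with m = ceil(sqrt(222)) = 15.
Baby table (24^j mod 223 for j=0..14):
  0:1  1:24  2:130  3:221  4:175  5:186  6:4  7:96
  8:74  9:215  10:31  11:75  12:16  13:161  14:73
Giant step factor: 24^(-15) ≡ 216 (mod 223).
Scan 87·216^i mod 223 for i = 0, 1, …:
  i=0: 87   i=1: 60   i=2: 26   i=3: 41
  i=4: 159   i=5: 2   i=6: 209   i=7: 98
  i=8: 206   i=9: 119   i=10: 59   i=11: 33
  i=12: 215
Match at i=12, j=9: k = 12·15 + 9 = 189.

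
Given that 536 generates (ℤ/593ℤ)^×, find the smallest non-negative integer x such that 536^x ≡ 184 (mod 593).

Baby-step giant-step with m = ceil(sqrt(592)) = 25.
Baby table (536^j mod 593 for j=0..24):
  0:1  1:536  2:284  3:416  4:8  5:137  6:493  7:363
  8:64  9:503  10:386  11:532  12:512  13:466  14:123  15:105
  16:538  17:170  18:391  19:247  20:153  21:174  22:163  23:197
  24:38
Giant step factor: 536^(-25) ≡ 95 (mod 593).
Scan 184·95^i mod 593 for i = 0, 1, …:
  i=0: 184   i=1: 283   i=2: 200   i=3: 24
  i=4: 501   i=5: 155   i=6: 493
Match at i=6, j=6: x = 6·25 + 6 = 156.

156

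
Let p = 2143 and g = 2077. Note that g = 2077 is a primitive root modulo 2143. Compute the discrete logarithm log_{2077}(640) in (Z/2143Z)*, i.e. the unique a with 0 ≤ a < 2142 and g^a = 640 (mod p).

901

Baby-step giant-step with m = ceil(sqrt(2142)) = 47.
Baby table (2077^j mod 2143 for j=0..46):
  0:1  1:2077  2:70  3:1809  4:614  5:193  6:120  7:652
  8:1971  9:637  10:818  11:1730  12:1542  13:1092  14:790  15:1435
  16:1725  17:1872  18:742  19:317  20:508  21:760  22:1272  23:1768
  24:1177  25:1609  26:956  27:1194  28:487  29:3  30:1945  31:210
  32:1141  33:1842  34:579  35:360  36:1956  37:1627  38:1911  39:311
  40:904  41:340  42:1133  43:227  44:19  45:889  46:1330
Giant step factor: 2077^(-47) ≡ 1859 (mod 2143).
Scan 640·1859^i mod 2143 for i = 0, 1, …:
  i=0: 640   i=1: 395   i=2: 1399   i=3: 1282
  i=4: 222   i=5: 1242   i=6: 867   i=7: 217
  i=8: 519   i=9: 471     …   i=18: 725
  i=19: 1971
Match at i=19, j=8: a = 19·47 + 8 = 901.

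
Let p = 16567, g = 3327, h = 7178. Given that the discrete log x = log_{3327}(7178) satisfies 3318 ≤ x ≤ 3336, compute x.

Compute 3327^3318 mod 16567 = 4291, then multiply by 3327 repeatedly:
  3327^3318=4291  3327^3319=11970  3327^3320=13689  3327^3321=620  3327^3322=8432
  3327^3323=5333  3327^3324=16201  3327^3325=8276  3327^3326=16465  3327^3327=8553
  3327^3328=10292  3327^3329=14062  3327^3330=15633  3327^3331=7178
Found 7178 at exponent 3331.

3331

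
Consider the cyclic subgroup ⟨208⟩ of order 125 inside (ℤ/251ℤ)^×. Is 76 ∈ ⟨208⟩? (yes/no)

76 ∈ ⟨208⟩ iff 76^125 ≡ 1 (mod 251), since |⟨208⟩| = 125.
76^125 mod 251 = 250.
Since 250 ≠ 1, 76 does not lie in the subgroup.

no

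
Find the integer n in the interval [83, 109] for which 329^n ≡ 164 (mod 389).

Compute 329^83 mod 389 = 83, then multiply by 329 repeatedly:
  329^83=83  329^84=77  329^85=48  329^86=232  329^87=84
  329^88=17  329^89=147  329^90=127  329^91=160  329^92=125
  329^93=280  329^94=316  329^95=101  329^96=164
Found 164 at exponent 96.

96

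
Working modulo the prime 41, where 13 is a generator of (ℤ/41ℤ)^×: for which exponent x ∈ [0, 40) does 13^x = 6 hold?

31

Successive powers of 13 modulo 41:
  13^0=1  13^1=13  13^2=5  13^3=24  13^4=25  13^5=38
  13^6=2  13^7=26  13^8=10  13^9=7  13^10=9  13^11=35
  13^12=4  13^13=11  13^14=20  13^15=14  13^16=18  13^17=29
  13^18=8  13^19=22  13^20=40  13^21=28  13^22=36  13^23=17
  13^24=16  13^25=3  13^26=39  13^27=15  13^28=31  13^29=34
  13^30=32  13^31=6
So 13^31 ≡ 6 (mod 41), giving x = 31.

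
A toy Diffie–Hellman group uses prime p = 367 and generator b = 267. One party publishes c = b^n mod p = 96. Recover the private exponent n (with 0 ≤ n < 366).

31

Baby-step giant-step with m = ceil(sqrt(366)) = 20.
Baby table (267^j mod 367 for j=0..19):
  0:1  1:267  2:91  3:75  4:207  5:219  6:120  7:111
  8:277  9:192  10:251  11:223  12:87  13:108  14:210  15:286
  16:26  17:336  18:164  19:115
Giant step factor: 267^(-20) ≡ 182 (mod 367).
Scan 96·182^i mod 367 for i = 0, 1, …:
  i=0: 96   i=1: 223
Match at i=1, j=11: n = 1·20 + 11 = 31.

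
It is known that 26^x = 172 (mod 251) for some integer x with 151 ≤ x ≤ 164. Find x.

Compute 26^151 mod 251 = 172, then multiply by 26 repeatedly:
  26^151=172
Found 172 at exponent 151.

151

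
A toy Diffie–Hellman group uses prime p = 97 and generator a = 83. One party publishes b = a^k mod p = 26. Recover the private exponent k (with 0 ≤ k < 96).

43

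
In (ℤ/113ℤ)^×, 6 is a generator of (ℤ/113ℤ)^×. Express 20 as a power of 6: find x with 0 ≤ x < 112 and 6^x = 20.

103

Baby-step giant-step with m = ceil(sqrt(112)) = 11.
Baby table (6^j mod 113 for j=0..10):
  0:1  1:6  2:36  3:103  4:53  5:92  6:100  7:35
  8:97  9:17  10:102
Giant step factor: 6^(-11) ≡ 101 (mod 113).
Scan 20·101^i mod 113 for i = 0, 1, …:
  i=0: 20   i=1: 99   i=2: 55   i=3: 18
  i=4: 10   i=5: 106   i=6: 84   i=7: 9
  i=8: 5   i=9: 53
Match at i=9, j=4: x = 9·11 + 4 = 103.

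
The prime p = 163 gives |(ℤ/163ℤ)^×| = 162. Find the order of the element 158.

27

The order of 158 must divide p − 1 = 162 = 2 · 3^4.
Divisors: 1, 2, 3, 6, 9, 18, 27, 54, 81, 162.
Check each in increasing order: 158^1 ≡ 158;  158^2 ≡ 25;  158^3 ≡ 38;  158^6 ≡ 140;  158^9 ≡ 104;  158^18 ≡ 58;  158^27 ≡ 1.
Smallest exponent giving 1 is 27.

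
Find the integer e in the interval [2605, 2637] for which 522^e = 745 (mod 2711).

2630

Compute 522^2605 mod 2711 = 1096, then multiply by 522 repeatedly:
  522^2605=1096  522^2606=91  522^2607=1415  522^2608=1238  522^2609=1018
  522^2610=40  522^2611=1903  522^2612=1140  522^2613=1371  522^2614=2669
  522^2615=2475  522^2616=1514  522^2617=1407  522^2618=2484  522^2619=790
  522^2620=308  522^2621=827  522^2622=645  522^2623=526  522^2624=761
  522^2625=1436  522^2626=1356  522^2627=261  522^2628=692  522^2629=661
  522^2630=745
Found 745 at exponent 2630.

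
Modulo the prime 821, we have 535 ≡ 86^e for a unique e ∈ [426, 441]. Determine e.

431

Compute 86^426 mod 821 = 261, then multiply by 86 repeatedly:
  86^426=261  86^427=279  86^428=185  86^429=311  86^430=474
  86^431=535
Found 535 at exponent 431.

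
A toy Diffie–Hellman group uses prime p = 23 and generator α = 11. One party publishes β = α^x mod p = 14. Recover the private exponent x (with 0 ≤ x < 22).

17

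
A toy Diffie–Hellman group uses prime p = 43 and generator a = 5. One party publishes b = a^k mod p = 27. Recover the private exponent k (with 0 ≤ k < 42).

Successive powers of 5 modulo 43:
  5^0=1  5^1=5  5^2=25  5^3=39  5^4=23  5^5=29
  5^6=16  5^7=37  5^8=13  5^9=22  5^10=24  5^11=34
  5^12=41  5^13=33  5^14=36  5^15=8  5^16=40  5^17=28
  5^18=11  5^19=12  5^20=17  5^21=42  5^22=38  5^23=18
  5^24=4  5^25=20  5^26=14  5^27=27
So 5^27 ≡ 27 (mod 43), giving k = 27.

27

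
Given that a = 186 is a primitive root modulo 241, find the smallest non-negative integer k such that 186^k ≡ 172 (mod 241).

53

Baby-step giant-step with m = ceil(sqrt(240)) = 16.
Baby table (186^j mod 241 for j=0..15):
  0:1  1:186  2:133  3:156  4:96  5:22  6:236  7:34
  8:58  9:184  10:2  11:131  12:25  13:71  14:192  15:44
Giant step factor: 186^(-16) ≡ 24 (mod 241).
Scan 172·24^i mod 241 for i = 0, 1, …:
  i=0: 172   i=1: 31   i=2: 21   i=3: 22
Match at i=3, j=5: k = 3·16 + 5 = 53.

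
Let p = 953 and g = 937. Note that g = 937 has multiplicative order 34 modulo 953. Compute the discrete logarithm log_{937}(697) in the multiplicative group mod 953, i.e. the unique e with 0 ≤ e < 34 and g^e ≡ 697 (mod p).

19

Successive powers of 937 modulo 953:
  937^0=1  937^1=937  937^2=256  937^3=669  937^4=732  937^5=677
  937^6=604  937^7=819  937^8=238  937^9=4  937^10=889  937^11=71
  937^12=770  937^13=69  937^14=802  937^15=510  937^16=417  937^17=952
  937^18=16  937^19=697
So 937^19 ≡ 697 (mod 953), giving e = 19.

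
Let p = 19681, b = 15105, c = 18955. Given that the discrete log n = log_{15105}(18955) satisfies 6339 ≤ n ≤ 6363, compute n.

6354

Compute 15105^6339 mod 19681 = 10055, then multiply by 15105 repeatedly:
  15105^6339=10055  15105^6340=2498  15105^6341=3813  15105^6342=8759  15105^6343=9013
  15105^6344=7888  15105^6345=19147  15105^6346=3140  15105^6347=18171  15105^6348=1729
  15105^6349=19539  15105^6350=319  15105^6351=16331  15105^6352=17782  15105^6353=10503
  15105^6354=18955
Found 18955 at exponent 6354.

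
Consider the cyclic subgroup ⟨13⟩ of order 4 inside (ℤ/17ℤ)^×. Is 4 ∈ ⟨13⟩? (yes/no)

4 ∈ ⟨13⟩ iff 4^4 ≡ 1 (mod 17), since |⟨13⟩| = 4.
4^4 mod 17 = 1.
Since 1 = 1, 4 lies in the subgroup.

yes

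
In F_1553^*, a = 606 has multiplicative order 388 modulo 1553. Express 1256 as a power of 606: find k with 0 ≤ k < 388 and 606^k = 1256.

222

Baby-step giant-step with m = ceil(sqrt(388)) = 20.
Baby table (606^j mod 1553 for j=0..19):
  0:1  1:606  2:728  3:116  4:411  5:586  6:1032  7:1086
  8:1197  9:131  10:183  11:635  12:1219  13:1039  14:669  15:81
  16:943  17:1507  18:78  19:678
Giant step factor: 606^(-20) ≡ 757 (mod 1553).
Scan 1256·757^i mod 1553 for i = 0, 1, …:
  i=0: 1256   i=1: 356   i=2: 823   i=3: 258
  i=4: 1181   i=5: 1042   i=6: 1423   i=7: 982
  i=8: 1040   i=9: 1462   i=10: 998   i=11: 728
Match at i=11, j=2: k = 11·20 + 2 = 222.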